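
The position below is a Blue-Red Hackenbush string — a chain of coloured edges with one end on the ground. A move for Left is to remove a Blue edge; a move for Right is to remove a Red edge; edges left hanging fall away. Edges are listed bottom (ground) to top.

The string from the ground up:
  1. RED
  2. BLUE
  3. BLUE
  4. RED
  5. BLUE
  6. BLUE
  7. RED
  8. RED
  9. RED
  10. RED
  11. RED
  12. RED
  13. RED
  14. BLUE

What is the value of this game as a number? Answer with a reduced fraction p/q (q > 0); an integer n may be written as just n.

Build G(s[:k]) for k = 1..14, string s = RED BLUE BLUE RED BLUE BLUE RED RED RED RED RED RED RED BLUE.
edge 1 of 14 (RED): { none | 0 } => -1
edge 2 of 14 (BLUE): { -1 | 0 } => -1/2
edge 3 of 14 (BLUE): { -1 -1/2 | 0 } => -1/4
edge 4 of 14 (RED): { -1 -1/2 | -1/4 0 } => -3/8
edge 5 of 14 (BLUE): { -1 -1/2 -3/8 | -1/4 0 } => -5/16
edge 6 of 14 (BLUE): { -1 -1/2 -3/8 -5/16 | -1/4 0 } => -9/32
edge 7 of 14 (RED): { -1 -1/2 -3/8 -5/16 | -9/32 -1/4 0 } => -19/64
edge 8 of 14 (RED): { -1 -1/2 -3/8 -5/16 | -19/64 -9/32 -1/4 0 } => -39/128
edge 9 of 14 (RED): { -1 -1/2 -3/8 -5/16 | -39/128 -19/64 -9/32 -1/4 0 } => -79/256
edge 10 of 14 (RED): { -1 -1/2 -3/8 -5/16 | -79/256 -39/128 -19/64 -9/32 -1/4 0 } => -159/512
edge 11 of 14 (RED): { -1 -1/2 -3/8 -5/16 | -159/512 -79/256 -39/128 -19/64 -9/32 -1/4 0 } => -319/1024
edge 12 of 14 (RED): { -1 -1/2 -3/8 -5/16 | -319/1024 -159/512 -79/256 -39/128 -19/64 -9/32 -1/4 0 } => -639/2048
edge 13 of 14 (RED): { -1 -1/2 -3/8 -5/16 | -639/2048 -319/1024 -159/512 -79/256 -39/128 -19/64 -9/32 -1/4 0 } => -1279/4096
edge 14 of 14 (BLUE): { -1 -1/2 -3/8 -5/16 -1279/4096 | -639/2048 -319/1024 -159/512 -79/256 -39/128 -19/64 -9/32 -1/4 0 } => -2557/8192

-2557/8192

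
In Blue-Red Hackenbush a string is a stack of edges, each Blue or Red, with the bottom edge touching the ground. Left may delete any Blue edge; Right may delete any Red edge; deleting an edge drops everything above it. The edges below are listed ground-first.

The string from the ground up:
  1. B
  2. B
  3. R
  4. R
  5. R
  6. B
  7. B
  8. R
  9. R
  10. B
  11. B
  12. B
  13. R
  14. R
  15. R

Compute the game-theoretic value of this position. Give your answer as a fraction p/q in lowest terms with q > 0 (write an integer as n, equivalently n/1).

9841/8192

Recurse on prefixes of the 15-edge string B B R R R B B R R B B B R R R:
B: Left { 0 }, Right { · } = simplest 1
BB: Left { 0; 1 }, Right { · } = simplest 2
BBR: Left { 0; 1 }, Right { 2 } = simplest 3/2
BBRR: Left { 0; 1 }, Right { 3/2; 2 } = simplest 5/4
BBRRR: Left { 0; 1 }, Right { 5/4; 3/2; 2 } = simplest 9/8
BBRRRB: Left { 0; 1; 9/8 }, Right { 5/4; 3/2; 2 } = simplest 19/16
BBRRRBB: Left { 0; 1; 9/8; 19/16 }, Right { 5/4; 3/2; 2 } = simplest 39/32
BBRRRBBR: Left { 0; 1; 9/8; 19/16 }, Right { 39/32; 5/4; 3/2; 2 } = simplest 77/64
BBRRRBBRR: Left { 0; 1; 9/8; 19/16 }, Right { 77/64; 39/32; 5/4; 3/2; 2 } = simplest 153/128
BBRRRBBRRB: Left { 0; 1; 9/8; 19/16; 153/128 }, Right { 77/64; 39/32; 5/4; 3/2; 2 } = simplest 307/256
BBRRRBBRRBB: Left { 0; 1; 9/8; 19/16; 153/128; 307/256 }, Right { 77/64; 39/32; 5/4; 3/2; 2 } = simplest 615/512
BBRRRBBRRBBB: Left { 0; 1; 9/8; 19/16; 153/128; 307/256; 615/512 }, Right { 77/64; 39/32; 5/4; 3/2; 2 } = simplest 1231/1024
BBRRRBBRRBBBR: Left { 0; 1; 9/8; 19/16; 153/128; 307/256; 615/512 }, Right { 1231/1024; 77/64; 39/32; 5/4; 3/2; 2 } = simplest 2461/2048
BBRRRBBRRBBBRR: Left { 0; 1; 9/8; 19/16; 153/128; 307/256; 615/512 }, Right { 2461/2048; 1231/1024; 77/64; 39/32; 5/4; 3/2; 2 } = simplest 4921/4096
BBRRRBBRRBBBRRR: Left { 0; 1; 9/8; 19/16; 153/128; 307/256; 615/512 }, Right { 4921/4096; 2461/2048; 1231/1024; 77/64; 39/32; 5/4; 3/2; 2 } = simplest 9841/8192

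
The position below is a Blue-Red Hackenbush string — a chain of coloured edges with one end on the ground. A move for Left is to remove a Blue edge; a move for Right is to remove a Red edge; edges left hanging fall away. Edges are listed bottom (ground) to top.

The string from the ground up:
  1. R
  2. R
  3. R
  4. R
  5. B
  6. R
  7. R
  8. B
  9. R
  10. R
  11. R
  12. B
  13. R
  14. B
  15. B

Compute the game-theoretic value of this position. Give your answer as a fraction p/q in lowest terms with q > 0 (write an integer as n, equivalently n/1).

-7913/2048

1 of 15 · R · max L −∞ · min R 0 — -1
2 of 15 · RR · max L −∞ · min R -1 — -2
3 of 15 · RRR · max L −∞ · min R -2 — -3
4 of 15 · RRRR · max L −∞ · min R -3 — -4
5 of 15 · RRRRB · max L -4 · min R -3 — -7/2
6 of 15 · RRRRBR · max L -4 · min R -7/2 — -15/4
7 of 15 · RRRRBRR · max L -4 · min R -15/4 — -31/8
8 of 15 · RRRRBRRB · max L -31/8 · min R -15/4 — -61/16
9 of 15 · RRRRBRRBR · max L -31/8 · min R -61/16 — -123/32
10 of 15 · RRRRBRRBRR · max L -31/8 · min R -123/32 — -247/64
11 of 15 · RRRRBRRBRRR · max L -31/8 · min R -247/64 — -495/128
12 of 15 · RRRRBRRBRRRB · max L -495/128 · min R -247/64 — -989/256
13 of 15 · RRRRBRRBRRRBR · max L -495/128 · min R -989/256 — -1979/512
14 of 15 · RRRRBRRBRRRBRB · max L -1979/512 · min R -989/256 — -3957/1024
15 of 15 · RRRRBRRBRRRBRBB · max L -3957/1024 · min R -989/256 — -7913/2048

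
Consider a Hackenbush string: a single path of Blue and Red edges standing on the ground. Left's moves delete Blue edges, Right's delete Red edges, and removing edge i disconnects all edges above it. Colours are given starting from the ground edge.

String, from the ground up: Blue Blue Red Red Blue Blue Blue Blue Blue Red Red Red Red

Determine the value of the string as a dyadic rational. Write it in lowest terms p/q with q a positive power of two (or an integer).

1 of 13 · B · max L 0 · min R +∞ gives 1
2 of 13 · BB · max L 1 · min R +∞ gives 2
3 of 13 · BBR · max L 1 · min R 2 gives 3/2
4 of 13 · BBRR · max L 1 · min R 3/2 gives 5/4
5 of 13 · BBRRB · max L 5/4 · min R 3/2 gives 11/8
6 of 13 · BBRRBB · max L 11/8 · min R 3/2 gives 23/16
7 of 13 · BBRRBBB · max L 23/16 · min R 3/2 gives 47/32
8 of 13 · BBRRBBBB · max L 47/32 · min R 3/2 gives 95/64
9 of 13 · BBRRBBBBB · max L 95/64 · min R 3/2 gives 191/128
10 of 13 · BBRRBBBBBR · max L 95/64 · min R 191/128 gives 381/256
11 of 13 · BBRRBBBBBRR · max L 95/64 · min R 381/256 gives 761/512
12 of 13 · BBRRBBBBBRRR · max L 95/64 · min R 761/512 gives 1521/1024
13 of 13 · BBRRBBBBBRRRR · max L 95/64 · min R 1521/1024 gives 3041/2048

3041/2048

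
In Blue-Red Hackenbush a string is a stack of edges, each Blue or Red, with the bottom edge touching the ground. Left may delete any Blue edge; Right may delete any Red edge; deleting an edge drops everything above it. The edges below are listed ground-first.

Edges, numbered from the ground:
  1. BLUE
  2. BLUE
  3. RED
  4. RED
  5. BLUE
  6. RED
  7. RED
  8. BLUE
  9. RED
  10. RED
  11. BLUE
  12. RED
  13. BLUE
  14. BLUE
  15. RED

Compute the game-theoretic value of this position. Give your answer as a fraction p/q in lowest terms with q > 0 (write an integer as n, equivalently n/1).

B: Left { 0 }, Right { (no moves) } → simplest 1
BB: Left { 0 1 }, Right { (no moves) } → simplest 2
BBR: Left { 0 1 }, Right { 2 } → simplest 3/2
BBRR: Left { 0 1 }, Right { 3/2 2 } → simplest 5/4
BBRRB: Left { 0 1 5/4 }, Right { 3/2 2 } → simplest 11/8
BBRRBR: Left { 0 1 5/4 }, Right { 11/8 3/2 2 } → simplest 21/16
BBRRBRR: Left { 0 1 5/4 }, Right { 21/16 11/8 3/2 2 } → simplest 41/32
BBRRBRRB: Left { 0 1 5/4 41/32 }, Right { 21/16 11/8 3/2 2 } → simplest 83/64
BBRRBRRBR: Left { 0 1 5/4 41/32 }, Right { 83/64 21/16 11/8 3/2 2 } → simplest 165/128
BBRRBRRBRR: Left { 0 1 5/4 41/32 }, Right { 165/128 83/64 21/16 11/8 3/2 2 } → simplest 329/256
BBRRBRRBRRB: Left { 0 1 5/4 41/32 329/256 }, Right { 165/128 83/64 21/16 11/8 3/2 2 } → simplest 659/512
BBRRBRRBRRBR: Left { 0 1 5/4 41/32 329/256 }, Right { 659/512 165/128 83/64 21/16 11/8 3/2 2 } → simplest 1317/1024
BBRRBRRBRRBRB: Left { 0 1 5/4 41/32 329/256 1317/1024 }, Right { 659/512 165/128 83/64 21/16 11/8 3/2 2 } → simplest 2635/2048
BBRRBRRBRRBRBB: Left { 0 1 5/4 41/32 329/256 1317/1024 2635/2048 }, Right { 659/512 165/128 83/64 21/16 11/8 3/2 2 } → simplest 5271/4096
BBRRBRRBRRBRBBR: Left { 0 1 5/4 41/32 329/256 1317/1024 2635/2048 }, Right { 5271/4096 659/512 165/128 83/64 21/16 11/8 3/2 2 } → simplest 10541/8192

10541/8192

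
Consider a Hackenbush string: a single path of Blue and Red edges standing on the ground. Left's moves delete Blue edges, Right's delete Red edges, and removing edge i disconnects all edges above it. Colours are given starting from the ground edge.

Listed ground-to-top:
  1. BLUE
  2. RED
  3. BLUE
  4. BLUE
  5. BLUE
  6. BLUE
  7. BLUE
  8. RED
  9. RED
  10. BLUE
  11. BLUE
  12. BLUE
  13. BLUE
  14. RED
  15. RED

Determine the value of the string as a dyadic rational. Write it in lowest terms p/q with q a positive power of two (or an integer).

Build value(s[:k]) for k = 1..15, string s = BLUE RED BLUE BLUE BLUE BLUE BLUE RED RED BLUE BLUE BLUE BLUE RED RED.
value(B) = { 0 | (no moves) } so 1
value(BR) = { 0 | 1 } so 1/2
value(BRB) = { 0 1/2 | 1 } so 3/4
value(BRBB) = { 0 1/2 3/4 | 1 } so 7/8
value(BRBBB) = { 0 1/2 3/4 7/8 | 1 } so 15/16
value(BRBBBB) = { 0 1/2 3/4 7/8 15/16 | 1 } so 31/32
value(BRBBBBB) = { 0 1/2 3/4 7/8 15/16 31/32 | 1 } so 63/64
value(BRBBBBBR) = { 0 1/2 3/4 7/8 15/16 31/32 | 63/64 1 } so 125/128
value(BRBBBBBRR) = { 0 1/2 3/4 7/8 15/16 31/32 | 125/128 63/64 1 } so 249/256
value(BRBBBBBRRB) = { 0 1/2 3/4 7/8 15/16 31/32 249/256 | 125/128 63/64 1 } so 499/512
value(BRBBBBBRRBB) = { 0 1/2 3/4 7/8 15/16 31/32 249/256 499/512 | 125/128 63/64 1 } so 999/1024
value(BRBBBBBRRBBB) = { 0 1/2 3/4 7/8 15/16 31/32 249/256 499/512 999/1024 | 125/128 63/64 1 } so 1999/2048
value(BRBBBBBRRBBBB) = { 0 1/2 3/4 7/8 15/16 31/32 249/256 499/512 999/1024 1999/2048 | 125/128 63/64 1 } so 3999/4096
value(BRBBBBBRRBBBBR) = { 0 1/2 3/4 7/8 15/16 31/32 249/256 499/512 999/1024 1999/2048 | 3999/4096 125/128 63/64 1 } so 7997/8192
value(BRBBBBBRRBBBBRR) = { 0 1/2 3/4 7/8 15/16 31/32 249/256 499/512 999/1024 1999/2048 | 7997/8192 3999/4096 125/128 63/64 1 } so 15993/16384

15993/16384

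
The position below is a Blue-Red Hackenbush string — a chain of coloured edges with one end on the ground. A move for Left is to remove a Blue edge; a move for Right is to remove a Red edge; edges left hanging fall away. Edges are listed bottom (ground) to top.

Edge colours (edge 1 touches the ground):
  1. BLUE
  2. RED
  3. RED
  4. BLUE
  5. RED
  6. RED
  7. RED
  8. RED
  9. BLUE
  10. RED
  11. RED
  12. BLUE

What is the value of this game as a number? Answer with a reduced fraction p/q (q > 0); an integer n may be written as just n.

Build g(s[:k]) for k = 1..12, string s = BLUE RED RED BLUE RED RED RED RED BLUE RED RED BLUE.
edge 1 of 12 (BLUE): { 0 | — } ⇒ 1
edge 2 of 12 (RED): { 0 | 1 } ⇒ 1/2
edge 3 of 12 (RED): { 0 | 1/2, 1 } ⇒ 1/4
edge 4 of 12 (BLUE): { 0, 1/4 | 1/2, 1 } ⇒ 3/8
edge 5 of 12 (RED): { 0, 1/4 | 3/8, 1/2, 1 } ⇒ 5/16
edge 6 of 12 (RED): { 0, 1/4 | 5/16, 3/8, 1/2, 1 } ⇒ 9/32
edge 7 of 12 (RED): { 0, 1/4 | 9/32, 5/16, 3/8, 1/2, 1 } ⇒ 17/64
edge 8 of 12 (RED): { 0, 1/4 | 17/64, 9/32, 5/16, 3/8, 1/2, 1 } ⇒ 33/128
edge 9 of 12 (BLUE): { 0, 1/4, 33/128 | 17/64, 9/32, 5/16, 3/8, 1/2, 1 } ⇒ 67/256
edge 10 of 12 (RED): { 0, 1/4, 33/128 | 67/256, 17/64, 9/32, 5/16, 3/8, 1/2, 1 } ⇒ 133/512
edge 11 of 12 (RED): { 0, 1/4, 33/128 | 133/512, 67/256, 17/64, 9/32, 5/16, 3/8, 1/2, 1 } ⇒ 265/1024
edge 12 of 12 (BLUE): { 0, 1/4, 33/128, 265/1024 | 133/512, 67/256, 17/64, 9/32, 5/16, 3/8, 1/2, 1 } ⇒ 531/2048

531/2048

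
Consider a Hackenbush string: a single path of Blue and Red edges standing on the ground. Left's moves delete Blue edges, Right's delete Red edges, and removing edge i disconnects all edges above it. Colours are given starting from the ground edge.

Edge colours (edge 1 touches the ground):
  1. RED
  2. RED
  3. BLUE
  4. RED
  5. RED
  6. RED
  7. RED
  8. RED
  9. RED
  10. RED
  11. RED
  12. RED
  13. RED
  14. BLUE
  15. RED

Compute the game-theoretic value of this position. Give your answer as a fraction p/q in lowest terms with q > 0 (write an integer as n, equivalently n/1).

R: Left { ∅ }, Right { 0 } so simplest -1
RR: Left { ∅ }, Right { -1 0 } so simplest -2
RRB: Left { -2 }, Right { -1 0 } so simplest -3/2
RRBR: Left { -2 }, Right { -3/2 -1 0 } so simplest -7/4
RRBRR: Left { -2 }, Right { -7/4 -3/2 -1 0 } so simplest -15/8
RRBRRR: Left { -2 }, Right { -15/8 -7/4 -3/2 -1 0 } so simplest -31/16
RRBRRRR: Left { -2 }, Right { -31/16 -15/8 -7/4 -3/2 -1 0 } so simplest -63/32
RRBRRRRR: Left { -2 }, Right { -63/32 -31/16 -15/8 -7/4 -3/2 -1 0 } so simplest -127/64
RRBRRRRRR: Left { -2 }, Right { -127/64 -63/32 -31/16 -15/8 -7/4 -3/2 -1 0 } so simplest -255/128
RRBRRRRRRR: Left { -2 }, Right { -255/128 -127/64 -63/32 -31/16 -15/8 -7/4 -3/2 -1 0 } so simplest -511/256
RRBRRRRRRRR: Left { -2 }, Right { -511/256 -255/128 -127/64 -63/32 -31/16 -15/8 -7/4 -3/2 -1 0 } so simplest -1023/512
RRBRRRRRRRRR: Left { -2 }, Right { -1023/512 -511/256 -255/128 -127/64 -63/32 -31/16 -15/8 -7/4 -3/2 -1 0 } so simplest -2047/1024
RRBRRRRRRRRRR: Left { -2 }, Right { -2047/1024 -1023/512 -511/256 -255/128 -127/64 -63/32 -31/16 -15/8 -7/4 -3/2 -1 0 } so simplest -4095/2048
RRBRRRRRRRRRRB: Left { -2 -4095/2048 }, Right { -2047/1024 -1023/512 -511/256 -255/128 -127/64 -63/32 -31/16 -15/8 -7/4 -3/2 -1 0 } so simplest -8189/4096
RRBRRRRRRRRRRBR: Left { -2 -4095/2048 }, Right { -8189/4096 -2047/1024 -1023/512 -511/256 -255/128 -127/64 -63/32 -31/16 -15/8 -7/4 -3/2 -1 0 } so simplest -16379/8192

-16379/8192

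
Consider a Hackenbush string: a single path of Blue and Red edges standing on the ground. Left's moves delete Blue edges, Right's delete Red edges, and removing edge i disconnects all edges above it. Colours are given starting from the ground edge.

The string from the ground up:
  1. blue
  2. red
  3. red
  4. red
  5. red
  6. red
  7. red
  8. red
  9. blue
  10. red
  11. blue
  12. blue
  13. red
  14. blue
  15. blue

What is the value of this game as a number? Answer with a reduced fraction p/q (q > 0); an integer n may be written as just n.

183/16384

Build G(s[:k]) for k = 1..15, string s = blue red red red red red red red blue red blue blue red blue blue.
b: Left { 0 }, Right { none } => simplest 1
br: Left { 0 }, Right { 1 } => simplest 1/2
brr: Left { 0 }, Right { 1/2; 1 } => simplest 1/4
brrr: Left { 0 }, Right { 1/4; 1/2; 1 } => simplest 1/8
brrrr: Left { 0 }, Right { 1/8; 1/4; 1/2; 1 } => simplest 1/16
brrrrr: Left { 0 }, Right { 1/16; 1/8; 1/4; 1/2; 1 } => simplest 1/32
brrrrrr: Left { 0 }, Right { 1/32; 1/16; 1/8; 1/4; 1/2; 1 } => simplest 1/64
brrrrrrr: Left { 0 }, Right { 1/64; 1/32; 1/16; 1/8; 1/4; 1/2; 1 } => simplest 1/128
brrrrrrrb: Left { 0; 1/128 }, Right { 1/64; 1/32; 1/16; 1/8; 1/4; 1/2; 1 } => simplest 3/256
brrrrrrrbr: Left { 0; 1/128 }, Right { 3/256; 1/64; 1/32; 1/16; 1/8; 1/4; 1/2; 1 } => simplest 5/512
brrrrrrrbrb: Left { 0; 1/128; 5/512 }, Right { 3/256; 1/64; 1/32; 1/16; 1/8; 1/4; 1/2; 1 } => simplest 11/1024
brrrrrrrbrbb: Left { 0; 1/128; 5/512; 11/1024 }, Right { 3/256; 1/64; 1/32; 1/16; 1/8; 1/4; 1/2; 1 } => simplest 23/2048
brrrrrrrbrbbr: Left { 0; 1/128; 5/512; 11/1024 }, Right { 23/2048; 3/256; 1/64; 1/32; 1/16; 1/8; 1/4; 1/2; 1 } => simplest 45/4096
brrrrrrrbrbbrb: Left { 0; 1/128; 5/512; 11/1024; 45/4096 }, Right { 23/2048; 3/256; 1/64; 1/32; 1/16; 1/8; 1/4; 1/2; 1 } => simplest 91/8192
brrrrrrrbrbbrbb: Left { 0; 1/128; 5/512; 11/1024; 45/4096; 91/8192 }, Right { 23/2048; 3/256; 1/64; 1/32; 1/16; 1/8; 1/4; 1/2; 1 } => simplest 183/16384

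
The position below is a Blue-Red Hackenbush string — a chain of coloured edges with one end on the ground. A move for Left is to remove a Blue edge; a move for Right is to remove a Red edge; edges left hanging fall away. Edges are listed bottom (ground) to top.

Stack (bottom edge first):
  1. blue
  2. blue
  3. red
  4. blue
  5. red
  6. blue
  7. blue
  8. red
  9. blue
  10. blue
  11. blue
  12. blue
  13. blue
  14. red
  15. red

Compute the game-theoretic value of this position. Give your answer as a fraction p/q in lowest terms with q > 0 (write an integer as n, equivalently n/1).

Build val(s[:k]) for k = 1..15, string s = blue blue red blue red blue blue red blue blue blue blue blue red red.
val_1 [b]  L=[0]  R=[∅]  = 1
val_2 [bb]  L=[0, 1]  R=[∅]  = 2
val_3 [bbr]  L=[0, 1]  R=[2]  = 3/2
val_4 [bbrb]  L=[0, 1, 3/2]  R=[2]  = 7/4
val_5 [bbrbr]  L=[0, 1, 3/2]  R=[7/4, 2]  = 13/8
val_6 [bbrbrb]  L=[0, 1, 3/2, 13/8]  R=[7/4, 2]  = 27/16
val_7 [bbrbrbb]  L=[0, 1, 3/2, 13/8, 27/16]  R=[7/4, 2]  = 55/32
val_8 [bbrbrbbr]  L=[0, 1, 3/2, 13/8, 27/16]  R=[55/32, 7/4, 2]  = 109/64
val_9 [bbrbrbbrb]  L=[0, 1, 3/2, 13/8, 27/16, 109/64]  R=[55/32, 7/4, 2]  = 219/128
val_10 [bbrbrbbrbb]  L=[0, 1, 3/2, 13/8, 27/16, 109/64, 219/128]  R=[55/32, 7/4, 2]  = 439/256
val_11 [bbrbrbbrbbb]  L=[0, 1, 3/2, 13/8, 27/16, 109/64, 219/128, 439/256]  R=[55/32, 7/4, 2]  = 879/512
val_12 [bbrbrbbrbbbb]  L=[0, 1, 3/2, 13/8, 27/16, 109/64, 219/128, 439/256, 879/512]  R=[55/32, 7/4, 2]  = 1759/1024
val_13 [bbrbrbbrbbbbb]  L=[0, 1, 3/2, 13/8, 27/16, 109/64, 219/128, 439/256, 879/512, 1759/1024]  R=[55/32, 7/4, 2]  = 3519/2048
val_14 [bbrbrbbrbbbbbr]  L=[0, 1, 3/2, 13/8, 27/16, 109/64, 219/128, 439/256, 879/512, 1759/1024]  R=[3519/2048, 55/32, 7/4, 2]  = 7037/4096
val_15 [bbrbrbbrbbbbbrr]  L=[0, 1, 3/2, 13/8, 27/16, 109/64, 219/128, 439/256, 879/512, 1759/1024]  R=[7037/4096, 3519/2048, 55/32, 7/4, 2]  = 14073/8192

14073/8192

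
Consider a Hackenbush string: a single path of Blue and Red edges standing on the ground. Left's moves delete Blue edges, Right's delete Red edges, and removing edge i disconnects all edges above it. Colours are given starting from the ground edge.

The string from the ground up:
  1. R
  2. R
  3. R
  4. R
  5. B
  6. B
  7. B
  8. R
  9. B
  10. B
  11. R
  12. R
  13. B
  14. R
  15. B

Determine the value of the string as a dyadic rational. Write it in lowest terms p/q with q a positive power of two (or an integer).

-6453/2048

Recurse on prefixes of the 15-edge string R R R R B B B R B B R R B R B:
1 of 15 · R · max L −∞ · min R 0 => -1
2 of 15 · RR · max L −∞ · min R -1 => -2
3 of 15 · RRR · max L −∞ · min R -2 => -3
4 of 15 · RRRR · max L −∞ · min R -3 => -4
5 of 15 · RRRRB · max L -4 · min R -3 => -7/2
6 of 15 · RRRRBB · max L -7/2 · min R -3 => -13/4
7 of 15 · RRRRBBB · max L -13/4 · min R -3 => -25/8
8 of 15 · RRRRBBBR · max L -13/4 · min R -25/8 => -51/16
9 of 15 · RRRRBBBRB · max L -51/16 · min R -25/8 => -101/32
10 of 15 · RRRRBBBRBB · max L -101/32 · min R -25/8 => -201/64
11 of 15 · RRRRBBBRBBR · max L -101/32 · min R -201/64 => -403/128
12 of 15 · RRRRBBBRBBRR · max L -101/32 · min R -403/128 => -807/256
13 of 15 · RRRRBBBRBBRRB · max L -807/256 · min R -403/128 => -1613/512
14 of 15 · RRRRBBBRBBRRBR · max L -807/256 · min R -1613/512 => -3227/1024
15 of 15 · RRRRBBBRBBRRBRB · max L -3227/1024 · min R -1613/512 => -6453/2048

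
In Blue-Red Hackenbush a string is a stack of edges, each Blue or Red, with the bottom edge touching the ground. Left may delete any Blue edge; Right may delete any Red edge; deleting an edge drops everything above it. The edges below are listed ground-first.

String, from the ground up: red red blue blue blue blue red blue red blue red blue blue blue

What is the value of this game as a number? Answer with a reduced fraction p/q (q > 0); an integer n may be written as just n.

g_1 [r]  L=[∅]  R=[0]  — -1
g_2 [rr]  L=[∅]  R=[-1, 0]  — -2
g_3 [rrb]  L=[-2]  R=[-1, 0]  — -3/2
g_4 [rrbb]  L=[-2, -3/2]  R=[-1, 0]  — -5/4
g_5 [rrbbb]  L=[-2, -3/2, -5/4]  R=[-1, 0]  — -9/8
g_6 [rrbbbb]  L=[-2, -3/2, -5/4, -9/8]  R=[-1, 0]  — -17/16
g_7 [rrbbbbr]  L=[-2, -3/2, -5/4, -9/8]  R=[-17/16, -1, 0]  — -35/32
g_8 [rrbbbbrb]  L=[-2, -3/2, -5/4, -9/8, -35/32]  R=[-17/16, -1, 0]  — -69/64
g_9 [rrbbbbrbr]  L=[-2, -3/2, -5/4, -9/8, -35/32]  R=[-69/64, -17/16, -1, 0]  — -139/128
g_10 [rrbbbbrbrb]  L=[-2, -3/2, -5/4, -9/8, -35/32, -139/128]  R=[-69/64, -17/16, -1, 0]  — -277/256
g_11 [rrbbbbrbrbr]  L=[-2, -3/2, -5/4, -9/8, -35/32, -139/128]  R=[-277/256, -69/64, -17/16, -1, 0]  — -555/512
g_12 [rrbbbbrbrbrb]  L=[-2, -3/2, -5/4, -9/8, -35/32, -139/128, -555/512]  R=[-277/256, -69/64, -17/16, -1, 0]  — -1109/1024
g_13 [rrbbbbrbrbrbb]  L=[-2, -3/2, -5/4, -9/8, -35/32, -139/128, -555/512, -1109/1024]  R=[-277/256, -69/64, -17/16, -1, 0]  — -2217/2048
g_14 [rrbbbbrbrbrbbb]  L=[-2, -3/2, -5/4, -9/8, -35/32, -139/128, -555/512, -1109/1024, -2217/2048]  R=[-277/256, -69/64, -17/16, -1, 0]  — -4433/4096

-4433/4096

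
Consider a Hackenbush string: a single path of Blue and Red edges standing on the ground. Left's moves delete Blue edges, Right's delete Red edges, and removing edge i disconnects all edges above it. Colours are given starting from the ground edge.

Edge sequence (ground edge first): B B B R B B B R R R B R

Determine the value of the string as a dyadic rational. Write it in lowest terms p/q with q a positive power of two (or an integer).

1477/512

v(B) = { 0 | none } — 1
v(BB) = { 0,1 | none } — 2
v(BBB) = { 0,1,2 | none } — 3
v(BBBR) = { 0,1,2 | 3 } — 5/2
v(BBBRB) = { 0,1,2,5/2 | 3 } — 11/4
v(BBBRBB) = { 0,1,2,5/2,11/4 | 3 } — 23/8
v(BBBRBBB) = { 0,1,2,5/2,11/4,23/8 | 3 } — 47/16
v(BBBRBBBR) = { 0,1,2,5/2,11/4,23/8 | 47/16,3 } — 93/32
v(BBBRBBBRR) = { 0,1,2,5/2,11/4,23/8 | 93/32,47/16,3 } — 185/64
v(BBBRBBBRRR) = { 0,1,2,5/2,11/4,23/8 | 185/64,93/32,47/16,3 } — 369/128
v(BBBRBBBRRRB) = { 0,1,2,5/2,11/4,23/8,369/128 | 185/64,93/32,47/16,3 } — 739/256
v(BBBRBBBRRRBR) = { 0,1,2,5/2,11/4,23/8,369/128 | 739/256,185/64,93/32,47/16,3 } — 1477/512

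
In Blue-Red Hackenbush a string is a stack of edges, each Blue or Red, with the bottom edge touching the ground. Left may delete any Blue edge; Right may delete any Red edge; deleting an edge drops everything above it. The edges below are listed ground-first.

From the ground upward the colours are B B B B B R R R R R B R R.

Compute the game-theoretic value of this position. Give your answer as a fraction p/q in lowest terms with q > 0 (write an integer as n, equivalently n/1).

1033/256

Recurse on prefixes of the 13-edge string B B B B B R R R R R B R R:
G_1 [B]  L=[0]  R=[none]  ⇒ 1
G_2 [BB]  L=[0, 1]  R=[none]  ⇒ 2
G_3 [BBB]  L=[0, 1, 2]  R=[none]  ⇒ 3
G_4 [BBBB]  L=[0, 1, 2, 3]  R=[none]  ⇒ 4
G_5 [BBBBB]  L=[0, 1, 2, 3, 4]  R=[none]  ⇒ 5
G_6 [BBBBBR]  L=[0, 1, 2, 3, 4]  R=[5]  ⇒ 9/2
G_7 [BBBBBRR]  L=[0, 1, 2, 3, 4]  R=[9/2, 5]  ⇒ 17/4
G_8 [BBBBBRRR]  L=[0, 1, 2, 3, 4]  R=[17/4, 9/2, 5]  ⇒ 33/8
G_9 [BBBBBRRRR]  L=[0, 1, 2, 3, 4]  R=[33/8, 17/4, 9/2, 5]  ⇒ 65/16
G_10 [BBBBBRRRRR]  L=[0, 1, 2, 3, 4]  R=[65/16, 33/8, 17/4, 9/2, 5]  ⇒ 129/32
G_11 [BBBBBRRRRRB]  L=[0, 1, 2, 3, 4, 129/32]  R=[65/16, 33/8, 17/4, 9/2, 5]  ⇒ 259/64
G_12 [BBBBBRRRRRBR]  L=[0, 1, 2, 3, 4, 129/32]  R=[259/64, 65/16, 33/8, 17/4, 9/2, 5]  ⇒ 517/128
G_13 [BBBBBRRRRRBRR]  L=[0, 1, 2, 3, 4, 129/32]  R=[517/128, 259/64, 65/16, 33/8, 17/4, 9/2, 5]  ⇒ 1033/256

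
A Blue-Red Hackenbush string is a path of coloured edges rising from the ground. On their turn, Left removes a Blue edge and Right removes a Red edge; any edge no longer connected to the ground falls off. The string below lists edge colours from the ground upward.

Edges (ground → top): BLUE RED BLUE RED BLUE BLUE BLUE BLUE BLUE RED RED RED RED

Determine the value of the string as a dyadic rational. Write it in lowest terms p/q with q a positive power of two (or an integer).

Recurse on prefixes of the 13-edge string BLUE RED BLUE RED BLUE BLUE BLUE BLUE BLUE RED RED RED RED:
G_1 [B]  L=[0]  R=[none]  -> 1
G_2 [BR]  L=[0]  R=[1]  -> 1/2
G_3 [BRB]  L=[0, 1/2]  R=[1]  -> 3/4
G_4 [BRBR]  L=[0, 1/2]  R=[3/4, 1]  -> 5/8
G_5 [BRBRB]  L=[0, 1/2, 5/8]  R=[3/4, 1]  -> 11/16
G_6 [BRBRBB]  L=[0, 1/2, 5/8, 11/16]  R=[3/4, 1]  -> 23/32
G_7 [BRBRBBB]  L=[0, 1/2, 5/8, 11/16, 23/32]  R=[3/4, 1]  -> 47/64
G_8 [BRBRBBBB]  L=[0, 1/2, 5/8, 11/16, 23/32, 47/64]  R=[3/4, 1]  -> 95/128
G_9 [BRBRBBBBB]  L=[0, 1/2, 5/8, 11/16, 23/32, 47/64, 95/128]  R=[3/4, 1]  -> 191/256
G_10 [BRBRBBBBBR]  L=[0, 1/2, 5/8, 11/16, 23/32, 47/64, 95/128]  R=[191/256, 3/4, 1]  -> 381/512
G_11 [BRBRBBBBBRR]  L=[0, 1/2, 5/8, 11/16, 23/32, 47/64, 95/128]  R=[381/512, 191/256, 3/4, 1]  -> 761/1024
G_12 [BRBRBBBBBRRR]  L=[0, 1/2, 5/8, 11/16, 23/32, 47/64, 95/128]  R=[761/1024, 381/512, 191/256, 3/4, 1]  -> 1521/2048
G_13 [BRBRBBBBBRRRR]  L=[0, 1/2, 5/8, 11/16, 23/32, 47/64, 95/128]  R=[1521/2048, 761/1024, 381/512, 191/256, 3/4, 1]  -> 3041/4096

3041/4096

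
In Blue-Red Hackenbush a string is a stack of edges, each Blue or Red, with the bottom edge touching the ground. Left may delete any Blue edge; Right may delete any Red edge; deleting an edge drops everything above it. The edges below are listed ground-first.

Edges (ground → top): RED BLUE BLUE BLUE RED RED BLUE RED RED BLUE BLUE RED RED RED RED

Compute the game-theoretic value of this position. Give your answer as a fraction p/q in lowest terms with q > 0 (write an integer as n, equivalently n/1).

step 1: add RED to get R; options L={ ∅ } R={ 0 } ⇒ -1
step 2: add BLUE to get RB; options L={ -1 } R={ 0 } ⇒ -1/2
step 3: add BLUE to get RBB; options L={ -1; -1/2 } R={ 0 } ⇒ -1/4
step 4: add BLUE to get RBBB; options L={ -1; -1/2; -1/4 } R={ 0 } ⇒ -1/8
step 5: add RED to get RBBBR; options L={ -1; -1/2; -1/4 } R={ -1/8; 0 } ⇒ -3/16
step 6: add RED to get RBBBRR; options L={ -1; -1/2; -1/4 } R={ -3/16; -1/8; 0 } ⇒ -7/32
step 7: add BLUE to get RBBBRRB; options L={ -1; -1/2; -1/4; -7/32 } R={ -3/16; -1/8; 0 } ⇒ -13/64
step 8: add RED to get RBBBRRBR; options L={ -1; -1/2; -1/4; -7/32 } R={ -13/64; -3/16; -1/8; 0 } ⇒ -27/128
step 9: add RED to get RBBBRRBRR; options L={ -1; -1/2; -1/4; -7/32 } R={ -27/128; -13/64; -3/16; -1/8; 0 } ⇒ -55/256
step 10: add BLUE to get RBBBRRBRRB; options L={ -1; -1/2; -1/4; -7/32; -55/256 } R={ -27/128; -13/64; -3/16; -1/8; 0 } ⇒ -109/512
step 11: add BLUE to get RBBBRRBRRBB; options L={ -1; -1/2; -1/4; -7/32; -55/256; -109/512 } R={ -27/128; -13/64; -3/16; -1/8; 0 } ⇒ -217/1024
step 12: add RED to get RBBBRRBRRBBR; options L={ -1; -1/2; -1/4; -7/32; -55/256; -109/512 } R={ -217/1024; -27/128; -13/64; -3/16; -1/8; 0 } ⇒ -435/2048
step 13: add RED to get RBBBRRBRRBBRR; options L={ -1; -1/2; -1/4; -7/32; -55/256; -109/512 } R={ -435/2048; -217/1024; -27/128; -13/64; -3/16; -1/8; 0 } ⇒ -871/4096
step 14: add RED to get RBBBRRBRRBBRRR; options L={ -1; -1/2; -1/4; -7/32; -55/256; -109/512 } R={ -871/4096; -435/2048; -217/1024; -27/128; -13/64; -3/16; -1/8; 0 } ⇒ -1743/8192
step 15: add RED to get RBBBRRBRRBBRRRR; options L={ -1; -1/2; -1/4; -7/32; -55/256; -109/512 } R={ -1743/8192; -871/4096; -435/2048; -217/1024; -27/128; -13/64; -3/16; -1/8; 0 } ⇒ -3487/16384

-3487/16384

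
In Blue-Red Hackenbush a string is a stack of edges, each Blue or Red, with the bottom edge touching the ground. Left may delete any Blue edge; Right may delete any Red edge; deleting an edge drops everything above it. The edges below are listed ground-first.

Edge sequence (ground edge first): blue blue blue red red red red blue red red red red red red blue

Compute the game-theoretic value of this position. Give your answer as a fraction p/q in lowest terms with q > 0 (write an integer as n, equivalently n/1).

edge 1 of 15 (blue): { 0 | none } => 1
edge 2 of 15 (blue): { 0,1 | none } => 2
edge 3 of 15 (blue): { 0,1,2 | none } => 3
edge 4 of 15 (red): { 0,1,2 | 3 } => 5/2
edge 5 of 15 (red): { 0,1,2 | 5/2,3 } => 9/4
edge 6 of 15 (red): { 0,1,2 | 9/4,5/2,3 } => 17/8
edge 7 of 15 (red): { 0,1,2 | 17/8,9/4,5/2,3 } => 33/16
edge 8 of 15 (blue): { 0,1,2,33/16 | 17/8,9/4,5/2,3 } => 67/32
edge 9 of 15 (red): { 0,1,2,33/16 | 67/32,17/8,9/4,5/2,3 } => 133/64
edge 10 of 15 (red): { 0,1,2,33/16 | 133/64,67/32,17/8,9/4,5/2,3 } => 265/128
edge 11 of 15 (red): { 0,1,2,33/16 | 265/128,133/64,67/32,17/8,9/4,5/2,3 } => 529/256
edge 12 of 15 (red): { 0,1,2,33/16 | 529/256,265/128,133/64,67/32,17/8,9/4,5/2,3 } => 1057/512
edge 13 of 15 (red): { 0,1,2,33/16 | 1057/512,529/256,265/128,133/64,67/32,17/8,9/4,5/2,3 } => 2113/1024
edge 14 of 15 (red): { 0,1,2,33/16 | 2113/1024,1057/512,529/256,265/128,133/64,67/32,17/8,9/4,5/2,3 } => 4225/2048
edge 15 of 15 (blue): { 0,1,2,33/16,4225/2048 | 2113/1024,1057/512,529/256,265/128,133/64,67/32,17/8,9/4,5/2,3 } => 8451/4096

8451/4096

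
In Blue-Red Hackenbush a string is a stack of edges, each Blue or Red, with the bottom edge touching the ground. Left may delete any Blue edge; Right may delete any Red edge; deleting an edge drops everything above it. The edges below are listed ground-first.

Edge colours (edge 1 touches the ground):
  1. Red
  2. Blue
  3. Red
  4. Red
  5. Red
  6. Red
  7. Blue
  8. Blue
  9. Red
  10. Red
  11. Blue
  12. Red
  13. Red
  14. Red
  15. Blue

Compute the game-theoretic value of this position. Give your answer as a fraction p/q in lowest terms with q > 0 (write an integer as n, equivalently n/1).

Prefix values for Red Blue Red Red Red Red Blue Blue Red Red Blue Red Red Red Blue via {L|R} + simplicity:
v_1 [R]  L=[]  R=[0]  — -1
v_2 [RB]  L=[-1]  R=[0]  — -1/2
v_3 [RBR]  L=[-1]  R=[-1/2; 0]  — -3/4
v_4 [RBRR]  L=[-1]  R=[-3/4; -1/2; 0]  — -7/8
v_5 [RBRRR]  L=[-1]  R=[-7/8; -3/4; -1/2; 0]  — -15/16
v_6 [RBRRRR]  L=[-1]  R=[-15/16; -7/8; -3/4; -1/2; 0]  — -31/32
v_7 [RBRRRRB]  L=[-1; -31/32]  R=[-15/16; -7/8; -3/4; -1/2; 0]  — -61/64
v_8 [RBRRRRBB]  L=[-1; -31/32; -61/64]  R=[-15/16; -7/8; -3/4; -1/2; 0]  — -121/128
v_9 [RBRRRRBBR]  L=[-1; -31/32; -61/64]  R=[-121/128; -15/16; -7/8; -3/4; -1/2; 0]  — -243/256
v_10 [RBRRRRBBRR]  L=[-1; -31/32; -61/64]  R=[-243/256; -121/128; -15/16; -7/8; -3/4; -1/2; 0]  — -487/512
v_11 [RBRRRRBBRRB]  L=[-1; -31/32; -61/64; -487/512]  R=[-243/256; -121/128; -15/16; -7/8; -3/4; -1/2; 0]  — -973/1024
v_12 [RBRRRRBBRRBR]  L=[-1; -31/32; -61/64; -487/512]  R=[-973/1024; -243/256; -121/128; -15/16; -7/8; -3/4; -1/2; 0]  — -1947/2048
v_13 [RBRRRRBBRRBRR]  L=[-1; -31/32; -61/64; -487/512]  R=[-1947/2048; -973/1024; -243/256; -121/128; -15/16; -7/8; -3/4; -1/2; 0]  — -3895/4096
v_14 [RBRRRRBBRRBRRR]  L=[-1; -31/32; -61/64; -487/512]  R=[-3895/4096; -1947/2048; -973/1024; -243/256; -121/128; -15/16; -7/8; -3/4; -1/2; 0]  — -7791/8192
v_15 [RBRRRRBBRRBRRRB]  L=[-1; -31/32; -61/64; -487/512; -7791/8192]  R=[-3895/4096; -1947/2048; -973/1024; -243/256; -121/128; -15/16; -7/8; -3/4; -1/2; 0]  — -15581/16384

-15581/16384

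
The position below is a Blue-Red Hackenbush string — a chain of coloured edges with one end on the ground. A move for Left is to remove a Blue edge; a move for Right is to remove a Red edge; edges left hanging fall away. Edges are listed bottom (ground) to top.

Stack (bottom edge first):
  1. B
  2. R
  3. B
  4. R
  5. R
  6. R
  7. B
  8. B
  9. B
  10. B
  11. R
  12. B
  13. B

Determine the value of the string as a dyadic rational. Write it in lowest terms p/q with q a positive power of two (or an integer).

edge 1 of 13 (B): { 0 | (no moves) } so 1
edge 2 of 13 (R): { 0 | 1 } so 1/2
edge 3 of 13 (B): { 0; 1/2 | 1 } so 3/4
edge 4 of 13 (R): { 0; 1/2 | 3/4; 1 } so 5/8
edge 5 of 13 (R): { 0; 1/2 | 5/8; 3/4; 1 } so 9/16
edge 6 of 13 (R): { 0; 1/2 | 9/16; 5/8; 3/4; 1 } so 17/32
edge 7 of 13 (B): { 0; 1/2; 17/32 | 9/16; 5/8; 3/4; 1 } so 35/64
edge 8 of 13 (B): { 0; 1/2; 17/32; 35/64 | 9/16; 5/8; 3/4; 1 } so 71/128
edge 9 of 13 (B): { 0; 1/2; 17/32; 35/64; 71/128 | 9/16; 5/8; 3/4; 1 } so 143/256
edge 10 of 13 (B): { 0; 1/2; 17/32; 35/64; 71/128; 143/256 | 9/16; 5/8; 3/4; 1 } so 287/512
edge 11 of 13 (R): { 0; 1/2; 17/32; 35/64; 71/128; 143/256 | 287/512; 9/16; 5/8; 3/4; 1 } so 573/1024
edge 12 of 13 (B): { 0; 1/2; 17/32; 35/64; 71/128; 143/256; 573/1024 | 287/512; 9/16; 5/8; 3/4; 1 } so 1147/2048
edge 13 of 13 (B): { 0; 1/2; 17/32; 35/64; 71/128; 143/256; 573/1024; 1147/2048 | 287/512; 9/16; 5/8; 3/4; 1 } so 2295/4096

2295/4096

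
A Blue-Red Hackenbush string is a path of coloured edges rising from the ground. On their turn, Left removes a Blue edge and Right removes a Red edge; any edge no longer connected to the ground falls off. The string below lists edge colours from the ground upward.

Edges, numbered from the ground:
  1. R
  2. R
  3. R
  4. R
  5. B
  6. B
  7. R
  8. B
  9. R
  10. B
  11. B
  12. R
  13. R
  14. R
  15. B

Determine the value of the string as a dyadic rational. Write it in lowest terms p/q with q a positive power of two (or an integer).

R: Left { none }, Right { 0 } ⇒ simplest -1
RR: Left { none }, Right { -1 0 } ⇒ simplest -2
RRR: Left { none }, Right { -2 -1 0 } ⇒ simplest -3
RRRR: Left { none }, Right { -3 -2 -1 0 } ⇒ simplest -4
RRRRB: Left { -4 }, Right { -3 -2 -1 0 } ⇒ simplest -7/2
RRRRBB: Left { -4 -7/2 }, Right { -3 -2 -1 0 } ⇒ simplest -13/4
RRRRBBR: Left { -4 -7/2 }, Right { -13/4 -3 -2 -1 0 } ⇒ simplest -27/8
RRRRBBRB: Left { -4 -7/2 -27/8 }, Right { -13/4 -3 -2 -1 0 } ⇒ simplest -53/16
RRRRBBRBR: Left { -4 -7/2 -27/8 }, Right { -53/16 -13/4 -3 -2 -1 0 } ⇒ simplest -107/32
RRRRBBRBRB: Left { -4 -7/2 -27/8 -107/32 }, Right { -53/16 -13/4 -3 -2 -1 0 } ⇒ simplest -213/64
RRRRBBRBRBB: Left { -4 -7/2 -27/8 -107/32 -213/64 }, Right { -53/16 -13/4 -3 -2 -1 0 } ⇒ simplest -425/128
RRRRBBRBRBBR: Left { -4 -7/2 -27/8 -107/32 -213/64 }, Right { -425/128 -53/16 -13/4 -3 -2 -1 0 } ⇒ simplest -851/256
RRRRBBRBRBBRR: Left { -4 -7/2 -27/8 -107/32 -213/64 }, Right { -851/256 -425/128 -53/16 -13/4 -3 -2 -1 0 } ⇒ simplest -1703/512
RRRRBBRBRBBRRR: Left { -4 -7/2 -27/8 -107/32 -213/64 }, Right { -1703/512 -851/256 -425/128 -53/16 -13/4 -3 -2 -1 0 } ⇒ simplest -3407/1024
RRRRBBRBRBBRRRB: Left { -4 -7/2 -27/8 -107/32 -213/64 -3407/1024 }, Right { -1703/512 -851/256 -425/128 -53/16 -13/4 -3 -2 -1 0 } ⇒ simplest -6813/2048

-6813/2048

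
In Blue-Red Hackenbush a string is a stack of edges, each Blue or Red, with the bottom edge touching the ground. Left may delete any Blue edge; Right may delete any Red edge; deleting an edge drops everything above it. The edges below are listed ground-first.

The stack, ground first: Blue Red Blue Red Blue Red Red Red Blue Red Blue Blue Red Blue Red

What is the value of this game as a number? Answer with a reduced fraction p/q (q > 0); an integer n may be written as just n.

10421/16384

B: Left { 0 }, Right { ∅ } gives simplest 1
BR: Left { 0 }, Right { 1 } gives simplest 1/2
BRB: Left { 0, 1/2 }, Right { 1 } gives simplest 3/4
BRBR: Left { 0, 1/2 }, Right { 3/4, 1 } gives simplest 5/8
BRBRB: Left { 0, 1/2, 5/8 }, Right { 3/4, 1 } gives simplest 11/16
BRBRBR: Left { 0, 1/2, 5/8 }, Right { 11/16, 3/4, 1 } gives simplest 21/32
BRBRBRR: Left { 0, 1/2, 5/8 }, Right { 21/32, 11/16, 3/4, 1 } gives simplest 41/64
BRBRBRRR: Left { 0, 1/2, 5/8 }, Right { 41/64, 21/32, 11/16, 3/4, 1 } gives simplest 81/128
BRBRBRRRB: Left { 0, 1/2, 5/8, 81/128 }, Right { 41/64, 21/32, 11/16, 3/4, 1 } gives simplest 163/256
BRBRBRRRBR: Left { 0, 1/2, 5/8, 81/128 }, Right { 163/256, 41/64, 21/32, 11/16, 3/4, 1 } gives simplest 325/512
BRBRBRRRBRB: Left { 0, 1/2, 5/8, 81/128, 325/512 }, Right { 163/256, 41/64, 21/32, 11/16, 3/4, 1 } gives simplest 651/1024
BRBRBRRRBRBB: Left { 0, 1/2, 5/8, 81/128, 325/512, 651/1024 }, Right { 163/256, 41/64, 21/32, 11/16, 3/4, 1 } gives simplest 1303/2048
BRBRBRRRBRBBR: Left { 0, 1/2, 5/8, 81/128, 325/512, 651/1024 }, Right { 1303/2048, 163/256, 41/64, 21/32, 11/16, 3/4, 1 } gives simplest 2605/4096
BRBRBRRRBRBBRB: Left { 0, 1/2, 5/8, 81/128, 325/512, 651/1024, 2605/4096 }, Right { 1303/2048, 163/256, 41/64, 21/32, 11/16, 3/4, 1 } gives simplest 5211/8192
BRBRBRRRBRBBRBR: Left { 0, 1/2, 5/8, 81/128, 325/512, 651/1024, 2605/4096 }, Right { 5211/8192, 1303/2048, 163/256, 41/64, 21/32, 11/16, 3/4, 1 } gives simplest 10421/16384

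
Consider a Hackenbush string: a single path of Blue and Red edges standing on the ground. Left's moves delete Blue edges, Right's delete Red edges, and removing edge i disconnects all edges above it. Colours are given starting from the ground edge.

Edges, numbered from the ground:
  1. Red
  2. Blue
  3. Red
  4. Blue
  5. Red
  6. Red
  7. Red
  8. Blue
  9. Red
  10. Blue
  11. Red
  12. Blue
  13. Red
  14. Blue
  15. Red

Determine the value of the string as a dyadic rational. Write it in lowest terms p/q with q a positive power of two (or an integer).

Recurse on prefixes of the 15-edge string Red Blue Red Blue Red Red Red Blue Red Blue Red Blue Red Blue Red:
g_1 [R]  L=[∅]  R=[0]  = -1
g_2 [RB]  L=[-1]  R=[0]  = -1/2
g_3 [RBR]  L=[-1]  R=[-1/2, 0]  = -3/4
g_4 [RBRB]  L=[-1, -3/4]  R=[-1/2, 0]  = -5/8
g_5 [RBRBR]  L=[-1, -3/4]  R=[-5/8, -1/2, 0]  = -11/16
g_6 [RBRBRR]  L=[-1, -3/4]  R=[-11/16, -5/8, -1/2, 0]  = -23/32
g_7 [RBRBRRR]  L=[-1, -3/4]  R=[-23/32, -11/16, -5/8, -1/2, 0]  = -47/64
g_8 [RBRBRRRB]  L=[-1, -3/4, -47/64]  R=[-23/32, -11/16, -5/8, -1/2, 0]  = -93/128
g_9 [RBRBRRRBR]  L=[-1, -3/4, -47/64]  R=[-93/128, -23/32, -11/16, -5/8, -1/2, 0]  = -187/256
g_10 [RBRBRRRBRB]  L=[-1, -3/4, -47/64, -187/256]  R=[-93/128, -23/32, -11/16, -5/8, -1/2, 0]  = -373/512
g_11 [RBRBRRRBRBR]  L=[-1, -3/4, -47/64, -187/256]  R=[-373/512, -93/128, -23/32, -11/16, -5/8, -1/2, 0]  = -747/1024
g_12 [RBRBRRRBRBRB]  L=[-1, -3/4, -47/64, -187/256, -747/1024]  R=[-373/512, -93/128, -23/32, -11/16, -5/8, -1/2, 0]  = -1493/2048
g_13 [RBRBRRRBRBRBR]  L=[-1, -3/4, -47/64, -187/256, -747/1024]  R=[-1493/2048, -373/512, -93/128, -23/32, -11/16, -5/8, -1/2, 0]  = -2987/4096
g_14 [RBRBRRRBRBRBRB]  L=[-1, -3/4, -47/64, -187/256, -747/1024, -2987/4096]  R=[-1493/2048, -373/512, -93/128, -23/32, -11/16, -5/8, -1/2, 0]  = -5973/8192
g_15 [RBRBRRRBRBRBRBR]  L=[-1, -3/4, -47/64, -187/256, -747/1024, -2987/4096]  R=[-5973/8192, -1493/2048, -373/512, -93/128, -23/32, -11/16, -5/8, -1/2, 0]  = -11947/16384

-11947/16384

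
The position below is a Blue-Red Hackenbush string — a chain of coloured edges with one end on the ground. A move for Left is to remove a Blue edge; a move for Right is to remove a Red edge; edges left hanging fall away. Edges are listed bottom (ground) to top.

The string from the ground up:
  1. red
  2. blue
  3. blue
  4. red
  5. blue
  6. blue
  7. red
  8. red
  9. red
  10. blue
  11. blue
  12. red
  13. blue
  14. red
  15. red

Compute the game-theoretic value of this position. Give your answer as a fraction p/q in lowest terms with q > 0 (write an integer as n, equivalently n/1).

-5015/16384

edge 1 of 15 (red): {  | 0 } -> -1
edge 2 of 15 (blue): { -1 | 0 } -> -1/2
edge 3 of 15 (blue): { -1, -1/2 | 0 } -> -1/4
edge 4 of 15 (red): { -1, -1/2 | -1/4, 0 } -> -3/8
edge 5 of 15 (blue): { -1, -1/2, -3/8 | -1/4, 0 } -> -5/16
edge 6 of 15 (blue): { -1, -1/2, -3/8, -5/16 | -1/4, 0 } -> -9/32
edge 7 of 15 (red): { -1, -1/2, -3/8, -5/16 | -9/32, -1/4, 0 } -> -19/64
edge 8 of 15 (red): { -1, -1/2, -3/8, -5/16 | -19/64, -9/32, -1/4, 0 } -> -39/128
edge 9 of 15 (red): { -1, -1/2, -3/8, -5/16 | -39/128, -19/64, -9/32, -1/4, 0 } -> -79/256
edge 10 of 15 (blue): { -1, -1/2, -3/8, -5/16, -79/256 | -39/128, -19/64, -9/32, -1/4, 0 } -> -157/512
edge 11 of 15 (blue): { -1, -1/2, -3/8, -5/16, -79/256, -157/512 | -39/128, -19/64, -9/32, -1/4, 0 } -> -313/1024
edge 12 of 15 (red): { -1, -1/2, -3/8, -5/16, -79/256, -157/512 | -313/1024, -39/128, -19/64, -9/32, -1/4, 0 } -> -627/2048
edge 13 of 15 (blue): { -1, -1/2, -3/8, -5/16, -79/256, -157/512, -627/2048 | -313/1024, -39/128, -19/64, -9/32, -1/4, 0 } -> -1253/4096
edge 14 of 15 (red): { -1, -1/2, -3/8, -5/16, -79/256, -157/512, -627/2048 | -1253/4096, -313/1024, -39/128, -19/64, -9/32, -1/4, 0 } -> -2507/8192
edge 15 of 15 (red): { -1, -1/2, -3/8, -5/16, -79/256, -157/512, -627/2048 | -2507/8192, -1253/4096, -313/1024, -39/128, -19/64, -9/32, -1/4, 0 } -> -5015/16384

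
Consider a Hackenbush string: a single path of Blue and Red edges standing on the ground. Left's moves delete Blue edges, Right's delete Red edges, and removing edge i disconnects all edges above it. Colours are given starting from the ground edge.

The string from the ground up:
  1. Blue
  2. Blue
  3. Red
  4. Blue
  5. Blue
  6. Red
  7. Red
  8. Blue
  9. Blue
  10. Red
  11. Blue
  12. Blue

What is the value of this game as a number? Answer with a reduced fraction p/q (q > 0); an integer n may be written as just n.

1847/1024

g_1 [B]  L=[0]  R=[—]  so 1
g_2 [BB]  L=[0 1]  R=[—]  so 2
g_3 [BBR]  L=[0 1]  R=[2]  so 3/2
g_4 [BBRB]  L=[0 1 3/2]  R=[2]  so 7/4
g_5 [BBRBB]  L=[0 1 3/2 7/4]  R=[2]  so 15/8
g_6 [BBRBBR]  L=[0 1 3/2 7/4]  R=[15/8 2]  so 29/16
g_7 [BBRBBRR]  L=[0 1 3/2 7/4]  R=[29/16 15/8 2]  so 57/32
g_8 [BBRBBRRB]  L=[0 1 3/2 7/4 57/32]  R=[29/16 15/8 2]  so 115/64
g_9 [BBRBBRRBB]  L=[0 1 3/2 7/4 57/32 115/64]  R=[29/16 15/8 2]  so 231/128
g_10 [BBRBBRRBBR]  L=[0 1 3/2 7/4 57/32 115/64]  R=[231/128 29/16 15/8 2]  so 461/256
g_11 [BBRBBRRBBRB]  L=[0 1 3/2 7/4 57/32 115/64 461/256]  R=[231/128 29/16 15/8 2]  so 923/512
g_12 [BBRBBRRBBRBB]  L=[0 1 3/2 7/4 57/32 115/64 461/256 923/512]  R=[231/128 29/16 15/8 2]  so 1847/1024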